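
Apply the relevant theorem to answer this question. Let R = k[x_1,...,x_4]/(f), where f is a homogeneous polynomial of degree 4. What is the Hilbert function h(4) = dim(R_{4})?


For R = k[x_1,...,x_n]/(f) with f homogeneous of degree e:
The Hilbert series is (1 - t^e)/(1 - t)^n.
So h(d) = C(d+n-1, n-1) - C(d-e+n-1, n-1) for d >= e.
With n=4, e=4, d=4:
C(4+4-1, 4-1) = C(7, 3) = 35
C(4-4+4-1, 4-1) = C(3, 3) = 1
h(4) = 35 - 1 = 34

34


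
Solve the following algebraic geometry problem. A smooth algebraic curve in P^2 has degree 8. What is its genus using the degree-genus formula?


Using the genus formula for smooth plane curves:
g = (d-1)(d-2)/2
g = (8-1)(8-2)/2
g = 7*6/2
g = 42/2 = 21

21


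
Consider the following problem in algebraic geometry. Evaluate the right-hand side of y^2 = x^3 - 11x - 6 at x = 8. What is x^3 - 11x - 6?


Compute x^3 - 11x - 6 at x = 8:
x^3 = 8^3 = 512
(-11)*x = (-11)*8 = -88
Sum: 512 - 88 - 6 = 418

418


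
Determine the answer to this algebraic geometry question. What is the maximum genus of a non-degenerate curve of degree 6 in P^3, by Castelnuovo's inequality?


Castelnuovo's bound: write d - 1 = m(r-1) + epsilon with 0 <= epsilon < r-1.
d - 1 = 6 - 1 = 5
r - 1 = 3 - 1 = 2
5 = 2*2 + 1, so m = 2, epsilon = 1
pi(d, r) = m(m-1)(r-1)/2 + m*epsilon
= 2*1*2/2 + 2*1
= 4/2 + 2
= 2 + 2 = 4

4


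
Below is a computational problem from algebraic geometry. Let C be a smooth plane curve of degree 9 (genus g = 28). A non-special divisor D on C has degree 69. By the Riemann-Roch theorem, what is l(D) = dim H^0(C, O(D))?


First, compute the genus of a smooth plane curve of degree 9:
g = (d-1)(d-2)/2 = (9-1)(9-2)/2 = 28
For a non-special divisor D (i.e., h^1(D) = 0), Riemann-Roch gives:
l(D) = deg(D) - g + 1
Since deg(D) = 69 >= 2g - 1 = 55, D is non-special.
l(D) = 69 - 28 + 1 = 42

42


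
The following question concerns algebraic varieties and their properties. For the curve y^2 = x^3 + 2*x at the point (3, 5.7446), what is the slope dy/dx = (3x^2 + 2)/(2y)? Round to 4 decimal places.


Using implicit differentiation of y^2 = x^3 + 2*x:
2y * dy/dx = 3x^2 + 2
dy/dx = (3x^2 + 2)/(2y)
Numerator: 3*3^2 + 2 = 29
Denominator: 2*5.7446 = 11.4892
dy/dx = 29/11.4892 = 2.5241

2.5241


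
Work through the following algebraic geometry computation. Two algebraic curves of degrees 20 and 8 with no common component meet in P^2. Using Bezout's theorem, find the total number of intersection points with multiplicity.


Bezout's theorem states the intersection count equals the product of degrees.
Intersection count = 20 * 8 = 160

160


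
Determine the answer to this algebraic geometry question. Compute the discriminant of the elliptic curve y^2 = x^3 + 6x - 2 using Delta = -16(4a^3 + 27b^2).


Compute each component:
4a^3 = 4*6^3 = 4*216 = 864
27b^2 = 27*(-2)^2 = 27*4 = 108
4a^3 + 27b^2 = 864 + 108 = 972
Delta = -16*972 = -15552

-15552


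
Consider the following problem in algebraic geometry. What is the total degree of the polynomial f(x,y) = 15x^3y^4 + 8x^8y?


Examine each term for its total degree (sum of exponents).
  Term '15x^3y^4' has total degree 3+4 = 7.
  Term '8x^8y' has total degree 8+1 = 9.
The maximum total degree among all terms is 9.

9


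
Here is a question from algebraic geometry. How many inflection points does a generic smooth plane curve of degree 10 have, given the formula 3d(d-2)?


For a general smooth plane curve C of degree d, the inflection points are
the intersection of C with its Hessian curve, which has degree 3(d-2).
By Bezout, the total intersection number is d * 3(d-2) = 10 * 24 = 240.
For a general curve every flex is ordinary, so each contributes
multiplicity 1 to C·Hess(C), and the number of distinct inflection
points is 3d(d-2).
Inflection points = 3*10*(10-2) = 3*10*8 = 240

240


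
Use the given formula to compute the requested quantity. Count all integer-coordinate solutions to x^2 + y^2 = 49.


Systematically check integer values of x where x^2 <= 49.
For each valid x, check if 49 - x^2 is a perfect square.
x=0: 49 - 0 = 49, sqrt = 7 (valid)
x=7: 49 - 49 = 0, sqrt = 0 (valid)
Total integer solutions found: 4

4


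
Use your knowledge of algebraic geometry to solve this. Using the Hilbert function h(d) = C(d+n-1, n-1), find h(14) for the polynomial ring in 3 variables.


The Hilbert function for the polynomial ring in 3 variables is:
h(d) = C(d+n-1, n-1)
h(14) = C(14+3-1, 3-1) = C(16, 2)
= 16! / (2! * 14!)
= 120

120


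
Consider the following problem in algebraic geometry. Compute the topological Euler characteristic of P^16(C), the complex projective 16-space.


The complex projective space P^16 has one cell in each even real dimension 0, 2, ..., 32.
The cohomology groups are H^{2k}(P^16) = Z for k = 0,...,16, and 0 otherwise.
Euler characteristic = sum of Betti numbers = 1 per even-dimensional cohomology group.
chi(P^16) = 16 + 1 = 17

17


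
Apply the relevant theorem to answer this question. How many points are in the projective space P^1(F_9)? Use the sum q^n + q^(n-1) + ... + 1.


P^1(F_9) has (q^(n+1) - 1)/(q - 1) points.
= 9^1 + 9^0
= 9 + 1
= 10

10


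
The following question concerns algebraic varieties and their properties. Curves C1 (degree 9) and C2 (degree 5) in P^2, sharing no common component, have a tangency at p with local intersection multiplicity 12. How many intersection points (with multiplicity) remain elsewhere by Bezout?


By Bezout's theorem, the total intersection number is d1 * d2.
Total = 9 * 5 = 45
Intersection multiplicity at p = 12
Remaining intersections = 45 - 12 = 33

33


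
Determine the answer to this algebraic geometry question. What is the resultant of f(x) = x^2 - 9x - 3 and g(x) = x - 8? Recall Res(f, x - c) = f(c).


For Res(f, x - c), we evaluate f at x = c.
f(8) = 8^2 - 9*8 - 3
= 64 - 72 - 3
= -8 - 3 = -11
Res(f, g) = -11

-11


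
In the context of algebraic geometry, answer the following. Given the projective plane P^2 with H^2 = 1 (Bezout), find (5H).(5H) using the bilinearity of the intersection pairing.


Using bilinearity of the intersection pairing on the projective plane P^2:
(aH).(bH) = ab * (H.H)
We have H^2 = 1 (Bezout).
D.E = (5H).(5H) = 5*5*1
= 25*1
= 25

25


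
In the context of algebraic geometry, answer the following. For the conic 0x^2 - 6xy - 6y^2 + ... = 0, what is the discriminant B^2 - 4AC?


The discriminant of a conic Ax^2 + Bxy + Cy^2 + ... = 0 is B^2 - 4AC.
B^2 = (-6)^2 = 36
4AC = 4*0*(-6) = 0
Discriminant = 36 + 0 = 36

36


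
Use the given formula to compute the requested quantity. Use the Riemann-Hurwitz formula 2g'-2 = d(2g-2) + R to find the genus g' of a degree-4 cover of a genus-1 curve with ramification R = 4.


Riemann-Hurwitz formula: 2g' - 2 = d(2g - 2) + R
Given: d = 4, g = 1, R = 4
2g' - 2 = 4*(2*1 - 2) + 4
2g' - 2 = 4*0 + 4
2g' - 2 = 0 + 4 = 4
2g' = 6
g' = 3

3


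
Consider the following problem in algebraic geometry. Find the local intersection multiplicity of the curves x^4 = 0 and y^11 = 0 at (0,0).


The intersection multiplicity of V(x^a) and V(y^b) at the origin is:
I(O; V(x^4), V(y^11)) = dim_k(k[x,y]/(x^4, y^11))
A basis for k[x,y]/(x^4, y^11) is the set of monomials x^i * y^j
where 0 <= i < 4 and 0 <= j < 11.
The number of such monomials is 4 * 11 = 44

44


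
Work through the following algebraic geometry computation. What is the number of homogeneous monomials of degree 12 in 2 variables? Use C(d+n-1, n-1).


The number of degree-12 monomials in 2 variables is C(d+n-1, n-1).
= C(12+2-1, 2-1) = C(13, 1)
= 13

13


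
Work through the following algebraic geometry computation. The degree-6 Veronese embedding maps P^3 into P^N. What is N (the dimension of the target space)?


The Veronese embedding v_d: P^n -> P^N maps each point to all
degree-d monomials in n+1 homogeneous coordinates.
N = C(n+d, d) - 1
N = C(3+6, 6) - 1
N = C(9, 6) - 1
C(9, 6) = 84
N = 84 - 1 = 83

83


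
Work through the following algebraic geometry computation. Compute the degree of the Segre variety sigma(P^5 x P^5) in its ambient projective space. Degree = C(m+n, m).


The degree of the Segre variety P^5 x P^5 is C(m+n, m).
= C(10, 5)
= 252

252


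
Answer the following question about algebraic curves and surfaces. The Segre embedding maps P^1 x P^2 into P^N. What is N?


The Segre embedding maps P^m x P^n into P^N via
all products of coordinates from each factor.
N = (m+1)(n+1) - 1
N = (1+1)(2+1) - 1
N = 2*3 - 1
N = 6 - 1 = 5

5


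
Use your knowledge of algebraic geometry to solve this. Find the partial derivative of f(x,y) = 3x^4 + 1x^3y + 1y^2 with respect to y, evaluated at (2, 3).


df/dy = 1*x^3 + 2*1*y^1
At (2,3): 1*2^3 + 2*1*3^1
= 8 + 6
= 14

14


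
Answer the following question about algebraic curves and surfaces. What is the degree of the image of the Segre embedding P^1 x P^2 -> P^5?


The degree of the Segre variety P^1 x P^2 is C(m+n, m).
= C(3, 1)
= 3

3


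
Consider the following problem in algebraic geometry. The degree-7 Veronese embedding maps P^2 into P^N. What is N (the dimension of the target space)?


The Veronese embedding v_d: P^n -> P^N maps each point to all
degree-d monomials in n+1 homogeneous coordinates.
N = C(n+d, d) - 1
N = C(2+7, 7) - 1
N = C(9, 7) - 1
C(9, 7) = 36
N = 36 - 1 = 35

35


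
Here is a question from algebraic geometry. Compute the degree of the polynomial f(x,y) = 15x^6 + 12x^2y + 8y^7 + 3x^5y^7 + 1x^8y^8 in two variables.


Examine each term for its total degree (sum of exponents).
  Term '15x^6' has total degree 6+0 = 6.
  Term '12x^2y' has total degree 2+1 = 3.
  Term '8y^7' has total degree 0+7 = 7.
  Term '3x^5y^7' has total degree 5+7 = 12.
  Term '1x^8y^8' has total degree 8+8 = 16.
The maximum total degree among all terms is 16.

16


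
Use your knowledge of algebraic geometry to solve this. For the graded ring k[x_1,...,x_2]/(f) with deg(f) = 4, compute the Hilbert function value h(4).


For R = k[x_1,...,x_n]/(f) with f homogeneous of degree e:
The Hilbert series is (1 - t^e)/(1 - t)^n.
So h(d) = C(d+n-1, n-1) - C(d-e+n-1, n-1) for d >= e.
With n=2, e=4, d=4:
C(4+2-1, 2-1) = C(5, 1) = 5
C(4-4+2-1, 2-1) = C(1, 1) = 1
h(4) = 5 - 1 = 4

4


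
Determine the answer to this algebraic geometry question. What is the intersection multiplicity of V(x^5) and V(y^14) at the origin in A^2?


The intersection multiplicity of V(x^a) and V(y^b) at the origin is:
I(O; V(x^5), V(y^14)) = dim_k(k[x,y]/(x^5, y^14))
A basis for k[x,y]/(x^5, y^14) is the set of monomials x^i * y^j
where 0 <= i < 5 and 0 <= j < 14.
The number of such monomials is 5 * 14 = 70

70


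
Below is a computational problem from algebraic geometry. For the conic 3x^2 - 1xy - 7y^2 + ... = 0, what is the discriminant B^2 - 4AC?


The discriminant of a conic Ax^2 + Bxy + Cy^2 + ... = 0 is B^2 - 4AC.
B^2 = (-1)^2 = 1
4AC = 4*3*(-7) = -84
Discriminant = 1 + 84 = 85

85


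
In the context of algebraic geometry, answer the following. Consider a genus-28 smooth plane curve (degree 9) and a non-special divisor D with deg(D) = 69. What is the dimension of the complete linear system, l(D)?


First, compute the genus of a smooth plane curve of degree 9:
g = (d-1)(d-2)/2 = (9-1)(9-2)/2 = 28
For a non-special divisor D (i.e., h^1(D) = 0), Riemann-Roch gives:
l(D) = deg(D) - g + 1
Since deg(D) = 69 >= 2g - 1 = 55, D is non-special.
l(D) = 69 - 28 + 1 = 42

42


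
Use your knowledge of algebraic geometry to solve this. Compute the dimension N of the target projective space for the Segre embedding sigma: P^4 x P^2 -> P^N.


The Segre embedding maps P^m x P^n into P^N via
all products of coordinates from each factor.
N = (m+1)(n+1) - 1
N = (4+1)(2+1) - 1
N = 5*3 - 1
N = 15 - 1 = 14

14


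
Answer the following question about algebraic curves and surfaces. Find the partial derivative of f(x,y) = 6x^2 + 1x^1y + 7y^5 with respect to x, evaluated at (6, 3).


df/dx = 2*6*x^1 + 1*1*x^0*y
At (6,3): 2*6*6^1 + 1*1*6^0*3
= 72 + 3
= 75

75


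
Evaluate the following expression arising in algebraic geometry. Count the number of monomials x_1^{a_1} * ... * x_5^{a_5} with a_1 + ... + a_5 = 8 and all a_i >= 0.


The number of degree-8 monomials in 5 variables is C(d+n-1, n-1).
= C(8+5-1, 5-1) = C(12, 4)
= 495

495


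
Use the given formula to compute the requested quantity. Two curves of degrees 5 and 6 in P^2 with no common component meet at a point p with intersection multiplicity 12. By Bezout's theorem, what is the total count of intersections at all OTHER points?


By Bezout's theorem, the total intersection number is d1 * d2.
Total = 5 * 6 = 30
Intersection multiplicity at p = 12
Remaining intersections = 30 - 12 = 18

18


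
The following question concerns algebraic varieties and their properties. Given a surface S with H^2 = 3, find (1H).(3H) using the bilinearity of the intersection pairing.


Using bilinearity of the intersection pairing on a surface S:
(aH).(bH) = ab * (H.H)
We have H^2 = 3.
D.E = (1H).(3H) = 1*3*3
= 3*3
= 9

9


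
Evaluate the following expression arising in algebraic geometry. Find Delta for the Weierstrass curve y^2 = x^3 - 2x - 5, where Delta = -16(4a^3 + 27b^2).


Compute each component:
4a^3 = 4*(-2)^3 = 4*(-8) = -32
27b^2 = 27*(-5)^2 = 27*25 = 675
4a^3 + 27b^2 = -32 + 675 = 643
Delta = -16*643 = -10288

-10288


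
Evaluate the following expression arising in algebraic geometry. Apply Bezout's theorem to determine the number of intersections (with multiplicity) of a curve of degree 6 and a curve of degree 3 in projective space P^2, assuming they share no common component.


Bezout's theorem states the intersection count equals the product of degrees.
Intersection count = 6 * 3 = 18

18


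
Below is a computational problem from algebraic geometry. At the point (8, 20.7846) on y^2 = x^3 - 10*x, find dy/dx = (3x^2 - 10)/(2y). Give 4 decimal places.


Using implicit differentiation of y^2 = x^3 - 10*x:
2y * dy/dx = 3x^2 - 10
dy/dx = (3x^2 - 10)/(2y)
Numerator: 3*8^2 - 10 = 182
Denominator: 2*20.7846 = 41.5692
dy/dx = 182/41.5692 = 4.3782

4.3782


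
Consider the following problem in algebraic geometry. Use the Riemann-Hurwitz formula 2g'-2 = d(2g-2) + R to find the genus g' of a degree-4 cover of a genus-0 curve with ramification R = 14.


Riemann-Hurwitz formula: 2g' - 2 = d(2g - 2) + R
Given: d = 4, g = 0, R = 14
2g' - 2 = 4*(2*0 - 2) + 14
2g' - 2 = 4*(-2) + 14
2g' - 2 = -8 + 14 = 6
2g' = 8
g' = 4

4


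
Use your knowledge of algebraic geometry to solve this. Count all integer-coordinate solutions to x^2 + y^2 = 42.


Systematically check integer values of x where x^2 <= 42.
For each valid x, check if 42 - x^2 is a perfect square.
Total integer solutions found: 0

0


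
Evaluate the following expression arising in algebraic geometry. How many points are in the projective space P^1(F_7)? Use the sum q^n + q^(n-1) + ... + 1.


P^1(F_7) has (q^(n+1) - 1)/(q - 1) points.
= 7^1 + 7^0
= 7 + 1
= 8

8


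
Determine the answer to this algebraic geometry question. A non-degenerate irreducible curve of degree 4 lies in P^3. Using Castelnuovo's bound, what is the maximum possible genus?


Castelnuovo's bound: write d - 1 = m(r-1) + epsilon with 0 <= epsilon < r-1.
d - 1 = 4 - 1 = 3
r - 1 = 3 - 1 = 2
3 = 1*2 + 1, so m = 1, epsilon = 1
pi(d, r) = m(m-1)(r-1)/2 + m*epsilon
= 1*0*2/2 + 1*1
= 0/2 + 1
= 0 + 1 = 1

1


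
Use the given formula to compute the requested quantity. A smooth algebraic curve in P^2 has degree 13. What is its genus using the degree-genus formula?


Using the genus formula for smooth plane curves:
g = (d-1)(d-2)/2
g = (13-1)(13-2)/2
g = 12*11/2
g = 132/2 = 66

66


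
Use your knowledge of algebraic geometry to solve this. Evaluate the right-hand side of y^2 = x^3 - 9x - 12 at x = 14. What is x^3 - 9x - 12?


Compute x^3 - 9x - 12 at x = 14:
x^3 = 14^3 = 2744
(-9)*x = (-9)*14 = -126
Sum: 2744 - 126 - 12 = 2606

2606


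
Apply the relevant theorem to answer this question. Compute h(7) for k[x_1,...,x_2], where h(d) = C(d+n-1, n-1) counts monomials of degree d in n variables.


The Hilbert function for the polynomial ring in 2 variables is:
h(d) = C(d+n-1, n-1)
h(7) = C(7+2-1, 2-1) = C(8, 1)
= 8! / (1! * 7!)
= 8

8


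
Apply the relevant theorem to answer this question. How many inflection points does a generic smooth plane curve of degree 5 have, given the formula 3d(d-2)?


For a general smooth plane curve C of degree d, the inflection points are
the intersection of C with its Hessian curve, which has degree 3(d-2).
By Bezout, the total intersection number is d * 3(d-2) = 5 * 9 = 45.
For a general curve every flex is ordinary, so each contributes
multiplicity 1 to C·Hess(C), and the number of distinct inflection
points is 3d(d-2).
Inflection points = 3*5*(5-2) = 3*5*3 = 45

45


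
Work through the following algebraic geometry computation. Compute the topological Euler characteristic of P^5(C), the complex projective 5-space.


The complex projective space P^5 has one cell in each even real dimension 0, 2, ..., 10.
The cohomology groups are H^{2k}(P^5) = Z for k = 0,...,5, and 0 otherwise.
Euler characteristic = sum of Betti numbers = 1 per even-dimensional cohomology group.
chi(P^5) = 5 + 1 = 6

6


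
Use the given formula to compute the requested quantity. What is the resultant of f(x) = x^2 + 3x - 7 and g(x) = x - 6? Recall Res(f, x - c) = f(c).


For Res(f, x - c), we evaluate f at x = c.
f(6) = 6^2 + 3*6 - 7
= 36 + 18 - 7
= 54 - 7 = 47
Res(f, g) = 47

47


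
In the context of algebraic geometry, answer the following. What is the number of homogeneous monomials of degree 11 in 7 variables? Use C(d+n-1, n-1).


The number of degree-11 monomials in 7 variables is C(d+n-1, n-1).
= C(11+7-1, 7-1) = C(17, 6)
= 12376

12376


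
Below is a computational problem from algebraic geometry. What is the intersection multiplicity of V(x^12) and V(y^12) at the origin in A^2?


The intersection multiplicity of V(x^a) and V(y^b) at the origin is:
I(O; V(x^12), V(y^12)) = dim_k(k[x,y]/(x^12, y^12))
A basis for k[x,y]/(x^12, y^12) is the set of monomials x^i * y^j
where 0 <= i < 12 and 0 <= j < 12.
The number of such monomials is 12 * 12 = 144

144


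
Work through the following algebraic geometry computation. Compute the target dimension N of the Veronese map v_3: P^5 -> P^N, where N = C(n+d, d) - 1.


The Veronese embedding v_d: P^n -> P^N maps each point to all
degree-d monomials in n+1 homogeneous coordinates.
N = C(n+d, d) - 1
N = C(5+3, 3) - 1
N = C(8, 3) - 1
C(8, 3) = 56
N = 56 - 1 = 55

55


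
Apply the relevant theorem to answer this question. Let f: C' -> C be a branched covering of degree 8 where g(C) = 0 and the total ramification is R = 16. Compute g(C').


Riemann-Hurwitz formula: 2g' - 2 = d(2g - 2) + R
Given: d = 8, g = 0, R = 16
2g' - 2 = 8*(2*0 - 2) + 16
2g' - 2 = 8*(-2) + 16
2g' - 2 = -16 + 16 = 0
2g' = 2
g' = 1

1


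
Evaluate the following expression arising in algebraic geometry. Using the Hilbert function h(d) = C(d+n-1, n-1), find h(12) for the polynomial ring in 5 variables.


The Hilbert function for the polynomial ring in 5 variables is:
h(d) = C(d+n-1, n-1)
h(12) = C(12+5-1, 5-1) = C(16, 4)
= 16! / (4! * 12!)
= 1820

1820


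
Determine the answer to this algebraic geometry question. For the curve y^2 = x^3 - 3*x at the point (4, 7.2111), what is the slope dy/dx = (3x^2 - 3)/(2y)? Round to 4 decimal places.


Using implicit differentiation of y^2 = x^3 - 3*x:
2y * dy/dx = 3x^2 - 3
dy/dx = (3x^2 - 3)/(2y)
Numerator: 3*4^2 - 3 = 45
Denominator: 2*7.2111 = 14.4222
dy/dx = 45/14.4222 = 3.1202

3.1202


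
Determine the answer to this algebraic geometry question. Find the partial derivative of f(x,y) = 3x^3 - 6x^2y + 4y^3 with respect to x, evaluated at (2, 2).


df/dx = 3*3*x^2 + 2*(-6)*x^1*y
At (2,2): 3*3*2^2 + 2*(-6)*2^1*2
= 36 - 48
= -12

-12


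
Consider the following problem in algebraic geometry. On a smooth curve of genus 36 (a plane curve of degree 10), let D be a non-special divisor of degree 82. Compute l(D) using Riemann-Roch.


First, compute the genus of a smooth plane curve of degree 10:
g = (d-1)(d-2)/2 = (10-1)(10-2)/2 = 36
For a non-special divisor D (i.e., h^1(D) = 0), Riemann-Roch gives:
l(D) = deg(D) - g + 1
Since deg(D) = 82 >= 2g - 1 = 71, D is non-special.
l(D) = 82 - 36 + 1 = 47

47


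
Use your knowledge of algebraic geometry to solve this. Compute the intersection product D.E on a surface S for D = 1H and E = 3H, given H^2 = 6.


Using bilinearity of the intersection pairing on a surface S:
(aH).(bH) = ab * (H.H)
We have H^2 = 6.
D.E = (1H).(3H) = 1*3*6
= 3*6
= 18

18


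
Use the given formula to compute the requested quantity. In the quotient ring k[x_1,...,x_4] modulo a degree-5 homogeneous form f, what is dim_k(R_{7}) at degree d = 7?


For R = k[x_1,...,x_n]/(f) with f homogeneous of degree e:
The Hilbert series is (1 - t^e)/(1 - t)^n.
So h(d) = C(d+n-1, n-1) - C(d-e+n-1, n-1) for d >= e.
With n=4, e=5, d=7:
C(7+4-1, 4-1) = C(10, 3) = 120
C(7-5+4-1, 4-1) = C(5, 3) = 10
h(7) = 120 - 10 = 110

110


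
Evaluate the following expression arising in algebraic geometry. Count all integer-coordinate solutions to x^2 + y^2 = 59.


Systematically check integer values of x where x^2 <= 59.
For each valid x, check if 59 - x^2 is a perfect square.
Total integer solutions found: 0

0


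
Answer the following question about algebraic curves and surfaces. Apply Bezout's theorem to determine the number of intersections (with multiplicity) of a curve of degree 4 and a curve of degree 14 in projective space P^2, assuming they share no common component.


Bezout's theorem states the intersection count equals the product of degrees.
Intersection count = 4 * 14 = 56

56


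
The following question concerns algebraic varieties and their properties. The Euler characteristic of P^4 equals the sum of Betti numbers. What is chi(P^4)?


The complex projective space P^4 has one cell in each even real dimension 0, 2, ..., 8.
The cohomology groups are H^{2k}(P^4) = Z for k = 0,...,4, and 0 otherwise.
Euler characteristic = sum of Betti numbers = 1 per even-dimensional cohomology group.
chi(P^4) = 4 + 1 = 5

5


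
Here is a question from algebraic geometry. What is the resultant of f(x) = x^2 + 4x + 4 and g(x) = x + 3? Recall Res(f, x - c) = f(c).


For Res(f, x - c), we evaluate f at x = c.
f(-3) = (-3)^2 + 4*(-3) + 4
= 9 - 12 + 4
= -3 + 4 = 1
Res(f, g) = 1

1


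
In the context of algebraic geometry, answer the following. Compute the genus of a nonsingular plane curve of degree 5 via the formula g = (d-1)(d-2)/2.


Using the genus formula for smooth plane curves:
g = (d-1)(d-2)/2
g = (5-1)(5-2)/2
g = 4*3/2
g = 12/2 = 6

6


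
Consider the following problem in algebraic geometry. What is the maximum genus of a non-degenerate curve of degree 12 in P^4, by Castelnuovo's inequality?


Castelnuovo's bound: write d - 1 = m(r-1) + epsilon with 0 <= epsilon < r-1.
d - 1 = 12 - 1 = 11
r - 1 = 4 - 1 = 3
11 = 3*3 + 2, so m = 3, epsilon = 2
pi(d, r) = m(m-1)(r-1)/2 + m*epsilon
= 3*2*3/2 + 3*2
= 18/2 + 6
= 9 + 6 = 15

15


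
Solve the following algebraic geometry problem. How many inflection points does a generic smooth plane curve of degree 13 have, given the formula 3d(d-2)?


For a general smooth plane curve C of degree d, the inflection points are
the intersection of C with its Hessian curve, which has degree 3(d-2).
By Bezout, the total intersection number is d * 3(d-2) = 13 * 33 = 429.
For a general curve every flex is ordinary, so each contributes
multiplicity 1 to C·Hess(C), and the number of distinct inflection
points is 3d(d-2).
Inflection points = 3*13*(13-2) = 3*13*11 = 429

429


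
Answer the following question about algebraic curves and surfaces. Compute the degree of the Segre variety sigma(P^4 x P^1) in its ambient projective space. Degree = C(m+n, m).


The degree of the Segre variety P^4 x P^1 is C(m+n, m).
= C(5, 4)
= 5

5


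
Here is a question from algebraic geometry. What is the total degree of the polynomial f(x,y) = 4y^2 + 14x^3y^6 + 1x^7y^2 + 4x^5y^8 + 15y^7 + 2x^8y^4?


Examine each term for its total degree (sum of exponents).
  Term '4y^2' has total degree 0+2 = 2.
  Term '14x^3y^6' has total degree 3+6 = 9.
  Term '1x^7y^2' has total degree 7+2 = 9.
  Term '4x^5y^8' has total degree 5+8 = 13.
  Term '15y^7' has total degree 0+7 = 7.
  Term '2x^8y^4' has total degree 8+4 = 12.
The maximum total degree among all terms is 13.

13


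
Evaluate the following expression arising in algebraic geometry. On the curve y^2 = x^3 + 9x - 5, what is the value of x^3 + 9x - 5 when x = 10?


Compute x^3 + 9x - 5 at x = 10:
x^3 = 10^3 = 1000
9*x = 9*10 = 90
Sum: 1000 + 90 - 5 = 1085

1085


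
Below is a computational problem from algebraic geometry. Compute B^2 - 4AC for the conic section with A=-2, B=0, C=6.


The discriminant of a conic Ax^2 + Bxy + Cy^2 + ... = 0 is B^2 - 4AC.
B^2 = 0^2 = 0
4AC = 4*(-2)*6 = -48
Discriminant = 0 + 48 = 48

48


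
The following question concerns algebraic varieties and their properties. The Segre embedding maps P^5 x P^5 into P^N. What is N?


The Segre embedding maps P^m x P^n into P^N via
all products of coordinates from each factor.
N = (m+1)(n+1) - 1
N = (5+1)(5+1) - 1
N = 6*6 - 1
N = 36 - 1 = 35

35


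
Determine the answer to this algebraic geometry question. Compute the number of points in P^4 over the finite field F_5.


P^4(F_5) has (q^(n+1) - 1)/(q - 1) points.
= 5^4 + 5^3 + 5^2 + 5^1 + 5^0
= 625 + 125 + 25 + 5 + 1
= 781

781


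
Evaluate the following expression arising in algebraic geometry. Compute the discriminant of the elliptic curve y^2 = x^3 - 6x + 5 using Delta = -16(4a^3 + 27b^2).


Compute each component:
4a^3 = 4*(-6)^3 = 4*(-216) = -864
27b^2 = 27*5^2 = 27*25 = 675
4a^3 + 27b^2 = -864 + 675 = -189
Delta = -16*(-189) = 3024

3024


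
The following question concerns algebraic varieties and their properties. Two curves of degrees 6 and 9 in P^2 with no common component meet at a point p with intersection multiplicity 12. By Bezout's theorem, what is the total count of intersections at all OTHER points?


By Bezout's theorem, the total intersection number is d1 * d2.
Total = 6 * 9 = 54
Intersection multiplicity at p = 12
Remaining intersections = 54 - 12 = 42

42


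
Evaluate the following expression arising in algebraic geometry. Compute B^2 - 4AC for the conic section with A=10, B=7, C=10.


The discriminant of a conic Ax^2 + Bxy + Cy^2 + ... = 0 is B^2 - 4AC.
B^2 = 7^2 = 49
4AC = 4*10*10 = 400
Discriminant = 49 - 400 = -351

-351


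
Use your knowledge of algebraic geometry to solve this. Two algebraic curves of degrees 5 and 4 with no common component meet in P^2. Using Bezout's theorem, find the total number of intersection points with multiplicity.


Bezout's theorem states the intersection count equals the product of degrees.
Intersection count = 5 * 4 = 20

20


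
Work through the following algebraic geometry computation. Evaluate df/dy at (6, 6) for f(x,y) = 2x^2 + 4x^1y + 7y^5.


df/dy = 4*x^1 + 5*7*y^4
At (6,6): 4*6^1 + 5*7*6^4
= 24 + 45360
= 45384

45384


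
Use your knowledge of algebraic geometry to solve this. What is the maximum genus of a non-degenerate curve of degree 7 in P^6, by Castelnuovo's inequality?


Castelnuovo's bound: write d - 1 = m(r-1) + epsilon with 0 <= epsilon < r-1.
d - 1 = 7 - 1 = 6
r - 1 = 6 - 1 = 5
6 = 1*5 + 1, so m = 1, epsilon = 1
pi(d, r) = m(m-1)(r-1)/2 + m*epsilon
= 1*0*5/2 + 1*1
= 0/2 + 1
= 0 + 1 = 1

1


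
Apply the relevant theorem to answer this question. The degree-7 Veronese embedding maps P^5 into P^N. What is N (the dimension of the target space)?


The Veronese embedding v_d: P^n -> P^N maps each point to all
degree-d monomials in n+1 homogeneous coordinates.
N = C(n+d, d) - 1
N = C(5+7, 7) - 1
N = C(12, 7) - 1
C(12, 7) = 792
N = 792 - 1 = 791

791


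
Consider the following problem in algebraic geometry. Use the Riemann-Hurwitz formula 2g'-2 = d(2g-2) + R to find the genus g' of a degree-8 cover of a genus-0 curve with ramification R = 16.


Riemann-Hurwitz formula: 2g' - 2 = d(2g - 2) + R
Given: d = 8, g = 0, R = 16
2g' - 2 = 8*(2*0 - 2) + 16
2g' - 2 = 8*(-2) + 16
2g' - 2 = -16 + 16 = 0
2g' = 2
g' = 1

1


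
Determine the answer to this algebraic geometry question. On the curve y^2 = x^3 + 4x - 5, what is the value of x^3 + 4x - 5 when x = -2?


Compute x^3 + 4x - 5 at x = -2:
x^3 = (-2)^3 = -8
4*x = 4*(-2) = -8
Sum: -8 - 8 - 5 = -21

-21


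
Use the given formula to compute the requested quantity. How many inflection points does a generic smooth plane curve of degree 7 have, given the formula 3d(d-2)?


For a general smooth plane curve C of degree d, the inflection points are
the intersection of C with its Hessian curve, which has degree 3(d-2).
By Bezout, the total intersection number is d * 3(d-2) = 7 * 15 = 105.
For a general curve every flex is ordinary, so each contributes
multiplicity 1 to C·Hess(C), and the number of distinct inflection
points is 3d(d-2).
Inflection points = 3*7*(7-2) = 3*7*5 = 105

105


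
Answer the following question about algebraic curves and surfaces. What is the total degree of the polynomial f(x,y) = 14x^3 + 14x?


Examine each term for its total degree (sum of exponents).
  Term '14x^3' has total degree 3+0 = 3.
  Term '14x' has total degree 1+0 = 1.
The maximum total degree among all terms is 3.

3


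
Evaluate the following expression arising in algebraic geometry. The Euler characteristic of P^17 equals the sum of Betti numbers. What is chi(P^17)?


The complex projective space P^17 has one cell in each even real dimension 0, 2, ..., 34.
The cohomology groups are H^{2k}(P^17) = Z for k = 0,...,17, and 0 otherwise.
Euler characteristic = sum of Betti numbers = 1 per even-dimensional cohomology group.
chi(P^17) = 17 + 1 = 18

18


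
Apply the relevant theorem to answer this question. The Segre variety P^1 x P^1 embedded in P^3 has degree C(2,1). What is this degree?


The degree of the Segre variety P^1 x P^1 is C(m+n, m).
= C(2, 1)
= 2

2


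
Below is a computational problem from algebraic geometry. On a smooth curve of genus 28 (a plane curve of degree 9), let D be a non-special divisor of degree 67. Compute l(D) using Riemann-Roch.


First, compute the genus of a smooth plane curve of degree 9:
g = (d-1)(d-2)/2 = (9-1)(9-2)/2 = 28
For a non-special divisor D (i.e., h^1(D) = 0), Riemann-Roch gives:
l(D) = deg(D) - g + 1
Since deg(D) = 67 >= 2g - 1 = 55, D is non-special.
l(D) = 67 - 28 + 1 = 40

40


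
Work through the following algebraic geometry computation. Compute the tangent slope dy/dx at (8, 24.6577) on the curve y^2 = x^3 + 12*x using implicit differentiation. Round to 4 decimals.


Using implicit differentiation of y^2 = x^3 + 12*x:
2y * dy/dx = 3x^2 + 12
dy/dx = (3x^2 + 12)/(2y)
Numerator: 3*8^2 + 12 = 204
Denominator: 2*24.6577 = 49.3154
dy/dx = 204/49.3154 = 4.1366

4.1366


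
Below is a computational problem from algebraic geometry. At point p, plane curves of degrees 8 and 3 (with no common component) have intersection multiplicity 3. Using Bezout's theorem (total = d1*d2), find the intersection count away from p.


By Bezout's theorem, the total intersection number is d1 * d2.
Total = 8 * 3 = 24
Intersection multiplicity at p = 3
Remaining intersections = 24 - 3 = 21

21


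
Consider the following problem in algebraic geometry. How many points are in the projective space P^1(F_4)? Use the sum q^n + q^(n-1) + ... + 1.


P^1(F_4) has (q^(n+1) - 1)/(q - 1) points.
= 4^1 + 4^0
= 4 + 1
= 5

5


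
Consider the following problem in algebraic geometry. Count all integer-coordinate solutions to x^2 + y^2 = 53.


Systematically check integer values of x where x^2 <= 53.
For each valid x, check if 53 - x^2 is a perfect square.
x=2: 53 - 4 = 49, sqrt = 7 (valid)
x=7: 53 - 49 = 4, sqrt = 2 (valid)
Total integer solutions found: 8

8


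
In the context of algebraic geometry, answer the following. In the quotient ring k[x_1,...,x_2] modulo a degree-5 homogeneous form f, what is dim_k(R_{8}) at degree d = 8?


For R = k[x_1,...,x_n]/(f) with f homogeneous of degree e:
The Hilbert series is (1 - t^e)/(1 - t)^n.
So h(d) = C(d+n-1, n-1) - C(d-e+n-1, n-1) for d >= e.
With n=2, e=5, d=8:
C(8+2-1, 2-1) = C(9, 1) = 9
C(8-5+2-1, 2-1) = C(4, 1) = 4
h(8) = 9 - 4 = 5

5


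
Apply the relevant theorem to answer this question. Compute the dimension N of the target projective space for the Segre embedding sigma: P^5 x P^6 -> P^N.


The Segre embedding maps P^m x P^n into P^N via
all products of coordinates from each factor.
N = (m+1)(n+1) - 1
N = (5+1)(6+1) - 1
N = 6*7 - 1
N = 42 - 1 = 41

41


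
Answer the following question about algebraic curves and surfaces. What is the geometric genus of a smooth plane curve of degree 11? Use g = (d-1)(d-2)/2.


Using the genus formula for smooth plane curves:
g = (d-1)(d-2)/2
g = (11-1)(11-2)/2
g = 10*9/2
g = 90/2 = 45

45


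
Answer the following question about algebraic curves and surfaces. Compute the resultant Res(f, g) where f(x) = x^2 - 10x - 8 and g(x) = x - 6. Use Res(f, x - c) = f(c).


For Res(f, x - c), we evaluate f at x = c.
f(6) = 6^2 - 10*6 - 8
= 36 - 60 - 8
= -24 - 8 = -32
Res(f, g) = -32

-32


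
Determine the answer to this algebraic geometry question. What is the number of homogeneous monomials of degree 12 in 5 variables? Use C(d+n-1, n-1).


The number of degree-12 monomials in 5 variables is C(d+n-1, n-1).
= C(12+5-1, 5-1) = C(16, 4)
= 1820

1820


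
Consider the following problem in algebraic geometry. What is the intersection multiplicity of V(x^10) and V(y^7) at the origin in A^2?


The intersection multiplicity of V(x^a) and V(y^b) at the origin is:
I(O; V(x^10), V(y^7)) = dim_k(k[x,y]/(x^10, y^7))
A basis for k[x,y]/(x^10, y^7) is the set of monomials x^i * y^j
where 0 <= i < 10 and 0 <= j < 7.
The number of such monomials is 10 * 7 = 70

70


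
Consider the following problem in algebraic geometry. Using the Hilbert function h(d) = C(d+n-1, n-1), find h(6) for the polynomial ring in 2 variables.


The Hilbert function for the polynomial ring in 2 variables is:
h(d) = C(d+n-1, n-1)
h(6) = C(6+2-1, 2-1) = C(7, 1)
= 7! / (1! * 6!)
= 7

7


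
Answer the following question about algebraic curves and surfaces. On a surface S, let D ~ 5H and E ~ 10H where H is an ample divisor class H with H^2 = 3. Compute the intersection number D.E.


Using bilinearity of the intersection pairing on a surface S:
(aH).(bH) = ab * (H.H)
We have H^2 = 3.
D.E = (5H).(10H) = 5*10*3
= 50*3
= 150

150


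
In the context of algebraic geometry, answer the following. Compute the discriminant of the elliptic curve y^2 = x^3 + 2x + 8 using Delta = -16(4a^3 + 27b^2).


Compute each component:
4a^3 = 4*2^3 = 4*8 = 32
27b^2 = 27*8^2 = 27*64 = 1728
4a^3 + 27b^2 = 32 + 1728 = 1760
Delta = -16*1760 = -28160

-28160


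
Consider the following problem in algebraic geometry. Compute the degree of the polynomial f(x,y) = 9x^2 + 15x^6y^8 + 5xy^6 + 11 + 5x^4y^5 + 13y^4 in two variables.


Examine each term for its total degree (sum of exponents).
  Term '9x^2' has total degree 2+0 = 2.
  Term '15x^6y^8' has total degree 6+8 = 14.
  Term '5xy^6' has total degree 1+6 = 7.
  Term '11' has total degree 0+0 = 0.
  Term '5x^4y^5' has total degree 4+5 = 9.
  Term '13y^4' has total degree 0+4 = 4.
The maximum total degree among all terms is 14.

14


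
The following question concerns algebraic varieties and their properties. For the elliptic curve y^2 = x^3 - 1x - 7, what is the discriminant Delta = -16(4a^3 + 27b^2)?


Compute each component:
4a^3 = 4*(-1)^3 = 4*(-1) = -4
27b^2 = 27*(-7)^2 = 27*49 = 1323
4a^3 + 27b^2 = -4 + 1323 = 1319
Delta = -16*1319 = -21104

-21104


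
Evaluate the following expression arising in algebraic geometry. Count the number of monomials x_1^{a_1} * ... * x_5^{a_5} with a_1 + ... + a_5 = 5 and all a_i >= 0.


The number of degree-5 monomials in 5 variables is C(d+n-1, n-1).
= C(5+5-1, 5-1) = C(9, 4)
= 126

126


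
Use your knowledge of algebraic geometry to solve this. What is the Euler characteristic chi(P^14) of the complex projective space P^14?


The complex projective space P^14 has one cell in each even real dimension 0, 2, ..., 28.
The cohomology groups are H^{2k}(P^14) = Z for k = 0,...,14, and 0 otherwise.
Euler characteristic = sum of Betti numbers = 1 per even-dimensional cohomology group.
chi(P^14) = 14 + 1 = 15

15


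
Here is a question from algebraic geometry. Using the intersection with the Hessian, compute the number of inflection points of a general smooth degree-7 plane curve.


For a general smooth plane curve C of degree d, the inflection points are
the intersection of C with its Hessian curve, which has degree 3(d-2).
By Bezout, the total intersection number is d * 3(d-2) = 7 * 15 = 105.
For a general curve every flex is ordinary, so each contributes
multiplicity 1 to C·Hess(C), and the number of distinct inflection
points is 3d(d-2).
Inflection points = 3*7*(7-2) = 3*7*5 = 105

105


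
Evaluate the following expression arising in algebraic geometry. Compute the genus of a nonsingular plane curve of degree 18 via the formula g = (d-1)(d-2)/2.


Using the genus formula for smooth plane curves:
g = (d-1)(d-2)/2
g = (18-1)(18-2)/2
g = 17*16/2
g = 272/2 = 136

136


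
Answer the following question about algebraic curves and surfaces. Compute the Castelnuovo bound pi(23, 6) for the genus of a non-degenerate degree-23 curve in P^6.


Castelnuovo's bound: write d - 1 = m(r-1) + epsilon with 0 <= epsilon < r-1.
d - 1 = 23 - 1 = 22
r - 1 = 6 - 1 = 5
22 = 4*5 + 2, so m = 4, epsilon = 2
pi(d, r) = m(m-1)(r-1)/2 + m*epsilon
= 4*3*5/2 + 4*2
= 60/2 + 8
= 30 + 8 = 38

38


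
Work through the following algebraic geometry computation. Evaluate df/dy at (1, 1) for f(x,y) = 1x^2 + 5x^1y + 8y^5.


df/dy = 5*x^1 + 5*8*y^4
At (1,1): 5*1^1 + 5*8*1^4
= 5 + 40
= 45

45


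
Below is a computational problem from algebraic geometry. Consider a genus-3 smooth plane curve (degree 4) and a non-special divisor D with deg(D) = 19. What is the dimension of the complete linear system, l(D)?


First, compute the genus of a smooth plane curve of degree 4:
g = (d-1)(d-2)/2 = (4-1)(4-2)/2 = 3
For a non-special divisor D (i.e., h^1(D) = 0), Riemann-Roch gives:
l(D) = deg(D) - g + 1
Since deg(D) = 19 >= 2g - 1 = 5, D is non-special.
l(D) = 19 - 3 + 1 = 17

17


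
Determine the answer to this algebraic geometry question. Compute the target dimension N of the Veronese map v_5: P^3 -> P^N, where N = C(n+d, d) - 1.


The Veronese embedding v_d: P^n -> P^N maps each point to all
degree-d monomials in n+1 homogeneous coordinates.
N = C(n+d, d) - 1
N = C(3+5, 5) - 1
N = C(8, 5) - 1
C(8, 5) = 56
N = 56 - 1 = 55

55


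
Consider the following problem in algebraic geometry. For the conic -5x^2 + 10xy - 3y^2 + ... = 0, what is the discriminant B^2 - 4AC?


The discriminant of a conic Ax^2 + Bxy + Cy^2 + ... = 0 is B^2 - 4AC.
B^2 = 10^2 = 100
4AC = 4*(-5)*(-3) = 60
Discriminant = 100 - 60 = 40

40


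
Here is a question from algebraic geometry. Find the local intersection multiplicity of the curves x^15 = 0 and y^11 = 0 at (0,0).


The intersection multiplicity of V(x^a) and V(y^b) at the origin is:
I(O; V(x^15), V(y^11)) = dim_k(k[x,y]/(x^15, y^11))
A basis for k[x,y]/(x^15, y^11) is the set of monomials x^i * y^j
where 0 <= i < 15 and 0 <= j < 11.
The number of such monomials is 15 * 11 = 165

165


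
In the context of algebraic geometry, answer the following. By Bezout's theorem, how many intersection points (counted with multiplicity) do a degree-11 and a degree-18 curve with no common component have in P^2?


Bezout's theorem states the intersection count equals the product of degrees.
Intersection count = 11 * 18 = 198

198
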